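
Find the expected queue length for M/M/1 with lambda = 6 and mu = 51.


rho = 6/51; Lq = rho^2/(1-rho) = 0.02

0.02


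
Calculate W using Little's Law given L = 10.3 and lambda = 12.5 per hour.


W = L / lambda = 10.3 / 12.5 = 0.824 hours

0.824 hours


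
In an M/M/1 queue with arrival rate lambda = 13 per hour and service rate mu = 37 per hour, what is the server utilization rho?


rho = lambda/mu = 13/37 = 0.3514

0.3514


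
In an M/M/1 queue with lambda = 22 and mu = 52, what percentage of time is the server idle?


Idle fraction = (1 - rho) * 100 = (1 - 22/52) * 100 = 57.7%

57.7%


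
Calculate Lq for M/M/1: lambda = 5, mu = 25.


rho = 5/25; Lq = rho^2/(1-rho) = 0.05

0.05


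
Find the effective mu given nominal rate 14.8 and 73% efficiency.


Effective rate = mu * efficiency = 14.8 * 0.73 = 10.8 per hour

10.8 per hour


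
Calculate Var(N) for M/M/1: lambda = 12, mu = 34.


rho = 12/34; Var(N) = rho/(1-rho)^2 = 0.84

0.84


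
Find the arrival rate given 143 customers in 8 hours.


lambda = total arrivals / time = 143 / 8 = 17.88 per hour

17.88 per hour


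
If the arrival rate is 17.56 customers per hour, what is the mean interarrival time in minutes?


Mean interarrival time = 60/lambda = 60/17.56 = 3.42 minutes

3.42 minutes


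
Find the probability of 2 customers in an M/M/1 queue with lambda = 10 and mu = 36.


rho = 10/36; P(n) = (1-rho)*rho^n = (1-10/36)*(10/36)^2 = 0.0557

0.0557


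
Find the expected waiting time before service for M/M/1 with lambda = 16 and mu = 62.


rho = 16/62; Wq = rho/(mu - lambda) = 0.0056 hours

0.0056 hours


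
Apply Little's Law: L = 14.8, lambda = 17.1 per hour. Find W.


W = L / lambda = 14.8 / 17.1 = 0.8655 hours

0.8655 hours


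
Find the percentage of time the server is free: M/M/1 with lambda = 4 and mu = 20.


Idle fraction = (1 - rho) * 100 = (1 - 4/20) * 100 = 80.0%

80.0%


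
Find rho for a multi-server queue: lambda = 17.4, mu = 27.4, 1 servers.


rho = lambda / (c * mu) = 17.4 / (1 * 27.4) = 0.635

0.635


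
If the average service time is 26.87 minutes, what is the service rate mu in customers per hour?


mu = 60 / avg_service_time = 60 / 26.87 = 2.23 per hour

2.23 per hour


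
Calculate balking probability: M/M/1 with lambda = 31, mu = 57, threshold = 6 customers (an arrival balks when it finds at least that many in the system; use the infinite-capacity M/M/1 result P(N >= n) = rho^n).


P(N >= 6) = rho^6 = (31/57)^6 = 0.0259

0.0259


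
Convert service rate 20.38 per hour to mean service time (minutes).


Mean service time = 60/mu = 60/20.38 = 2.94 minutes

2.94 minutes


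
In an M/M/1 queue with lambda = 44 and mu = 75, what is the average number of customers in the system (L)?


rho = 44/75; L = rho/(1-rho) = 1.42

1.42


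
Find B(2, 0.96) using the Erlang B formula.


B(N,A) = (A^N/N!) / sum(A^k/k!, k=0..N) with N=2, A=0.96 = 0.1904

0.1904


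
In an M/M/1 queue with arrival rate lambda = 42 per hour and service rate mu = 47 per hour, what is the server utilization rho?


rho = lambda/mu = 42/47 = 0.8936

0.8936


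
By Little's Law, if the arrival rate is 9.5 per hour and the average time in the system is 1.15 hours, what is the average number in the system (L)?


L = lambda * W = 9.5 * 1.15 = 10.93

10.93


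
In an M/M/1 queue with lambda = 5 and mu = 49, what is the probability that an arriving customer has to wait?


P(wait) = rho = lambda/mu = 5/49 = 0.102

0.102


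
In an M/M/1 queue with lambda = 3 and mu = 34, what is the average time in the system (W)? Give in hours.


W = 1/(mu - lambda) = 1/(34 - 3) = 0.0323 hours

0.0323 hours


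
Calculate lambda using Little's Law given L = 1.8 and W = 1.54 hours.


lambda = L / W = 1.8 / 1.54 = 1.17 per hour

1.17 per hour


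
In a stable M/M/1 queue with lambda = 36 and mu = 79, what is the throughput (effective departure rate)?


For a stable queue (lambda < mu), throughput = lambda = 36 per hour

36 per hour


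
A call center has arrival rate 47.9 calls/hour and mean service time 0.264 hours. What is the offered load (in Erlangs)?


Offered load a = lambda * E[S] = 47.9 * 0.264 = 12.65 Erlangs

12.65 Erlangs


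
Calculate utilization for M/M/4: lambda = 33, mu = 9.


rho = lambda/(c*mu) = 33/(4*9) = 0.9167

0.9167


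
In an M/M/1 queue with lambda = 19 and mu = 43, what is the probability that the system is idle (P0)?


P0 = 1 - rho = 1 - 19/43 = 0.5581

0.5581


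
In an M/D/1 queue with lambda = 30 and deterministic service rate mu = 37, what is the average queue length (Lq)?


M/D/1: Lq = rho^2 / (2*(1-rho)) where rho = 30/37; Lq = 1.74

1.74


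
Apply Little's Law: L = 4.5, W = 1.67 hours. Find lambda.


lambda = L / W = 4.5 / 1.67 = 2.69 per hour

2.69 per hour


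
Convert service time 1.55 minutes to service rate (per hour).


mu = 60 / avg_service_time = 60 / 1.55 = 38.71 per hour

38.71 per hour


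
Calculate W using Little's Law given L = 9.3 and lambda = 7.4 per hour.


W = L / lambda = 9.3 / 7.4 = 1.2568 hours

1.2568 hours


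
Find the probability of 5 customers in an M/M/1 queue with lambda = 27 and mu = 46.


rho = 27/46; P(n) = (1-rho)*rho^n = (1-27/46)*(27/46)^5 = 0.0288

0.0288


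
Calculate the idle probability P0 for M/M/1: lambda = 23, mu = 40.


P0 = 1 - rho = 1 - 23/40 = 0.425

0.425


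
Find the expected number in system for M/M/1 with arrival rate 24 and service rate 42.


rho = 24/42; L = rho/(1-rho) = 1.33

1.33


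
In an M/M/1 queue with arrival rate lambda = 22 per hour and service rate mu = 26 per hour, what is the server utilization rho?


rho = lambda/mu = 22/26 = 0.8462

0.8462


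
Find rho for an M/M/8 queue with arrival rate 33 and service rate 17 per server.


rho = lambda/(c*mu) = 33/(8*17) = 0.2426

0.2426


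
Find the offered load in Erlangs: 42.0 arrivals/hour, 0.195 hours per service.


Offered load a = lambda * E[S] = 42.0 * 0.195 = 8.19 Erlangs

8.19 Erlangs


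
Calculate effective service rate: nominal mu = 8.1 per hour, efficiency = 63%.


Effective rate = mu * efficiency = 8.1 * 0.63 = 5.1 per hour

5.1 per hour


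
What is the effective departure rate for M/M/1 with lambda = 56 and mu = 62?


For a stable queue (lambda < mu), throughput = lambda = 56 per hour

56 per hour


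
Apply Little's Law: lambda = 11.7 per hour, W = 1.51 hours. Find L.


L = lambda * W = 11.7 * 1.51 = 17.67

17.67


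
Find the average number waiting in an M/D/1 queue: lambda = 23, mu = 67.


M/D/1: Lq = rho^2 / (2*(1-rho)) where rho = 23/67; Lq = 0.09

0.09


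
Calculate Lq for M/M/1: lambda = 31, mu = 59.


rho = 31/59; Lq = rho^2/(1-rho) = 0.58

0.58


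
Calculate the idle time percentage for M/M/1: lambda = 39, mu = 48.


Idle fraction = (1 - rho) * 100 = (1 - 39/48) * 100 = 18.8%

18.8%


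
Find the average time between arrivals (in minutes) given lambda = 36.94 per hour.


Mean interarrival time = 60/lambda = 60/36.94 = 1.62 minutes

1.62 minutes


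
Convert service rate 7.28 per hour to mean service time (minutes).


Mean service time = 60/mu = 60/7.28 = 8.24 minutes

8.24 minutes


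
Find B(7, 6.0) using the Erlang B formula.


B(N,A) = (A^N/N!) / sum(A^k/k!, k=0..N) with N=7, A=6.0 = 0.1851

0.1851


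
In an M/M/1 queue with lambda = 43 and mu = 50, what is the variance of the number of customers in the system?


rho = 43/50; Var(N) = rho/(1-rho)^2 = 43.88

43.88


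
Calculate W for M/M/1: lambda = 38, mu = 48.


W = 1/(mu - lambda) = 1/(48 - 38) = 0.1 hours

0.1 hours


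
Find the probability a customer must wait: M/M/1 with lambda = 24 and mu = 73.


P(wait) = rho = lambda/mu = 24/73 = 0.3288

0.3288


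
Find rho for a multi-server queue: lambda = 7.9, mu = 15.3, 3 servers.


rho = lambda / (c * mu) = 7.9 / (3 * 15.3) = 0.1721

0.1721


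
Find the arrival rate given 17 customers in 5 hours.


lambda = total arrivals / time = 17 / 5 = 3.4 per hour

3.4 per hour


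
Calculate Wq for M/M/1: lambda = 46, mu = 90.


rho = 46/90; Wq = rho/(mu - lambda) = 0.0116 hours

0.0116 hours


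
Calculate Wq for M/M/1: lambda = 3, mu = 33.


rho = 3/33; Wq = rho/(mu - lambda) = 0.003 hours

0.003 hours


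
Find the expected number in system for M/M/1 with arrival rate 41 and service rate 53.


rho = 41/53; L = rho/(1-rho) = 3.42

3.42


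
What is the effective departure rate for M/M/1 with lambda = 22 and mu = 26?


For a stable queue (lambda < mu), throughput = lambda = 22 per hour

22 per hour


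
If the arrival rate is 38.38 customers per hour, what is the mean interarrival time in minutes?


Mean interarrival time = 60/lambda = 60/38.38 = 1.56 minutes

1.56 minutes


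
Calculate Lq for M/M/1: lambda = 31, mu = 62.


rho = 31/62; Lq = rho^2/(1-rho) = 0.5

0.5


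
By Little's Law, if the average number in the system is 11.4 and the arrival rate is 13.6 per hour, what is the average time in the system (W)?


W = L / lambda = 11.4 / 13.6 = 0.8382 hours

0.8382 hours


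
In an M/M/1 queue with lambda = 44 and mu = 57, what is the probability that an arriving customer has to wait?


P(wait) = rho = lambda/mu = 44/57 = 0.7719

0.7719


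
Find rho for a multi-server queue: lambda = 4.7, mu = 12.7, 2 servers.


rho = lambda / (c * mu) = 4.7 / (2 * 12.7) = 0.185

0.185


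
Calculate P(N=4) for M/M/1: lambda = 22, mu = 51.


rho = 22/51; P(n) = (1-rho)*rho^n = (1-22/51)*(22/51)^4 = 0.0197

0.0197


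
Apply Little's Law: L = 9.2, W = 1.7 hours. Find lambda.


lambda = L / W = 9.2 / 1.7 = 5.41 per hour

5.41 per hour


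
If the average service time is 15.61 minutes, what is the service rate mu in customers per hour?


mu = 60 / avg_service_time = 60 / 15.61 = 3.84 per hour

3.84 per hour


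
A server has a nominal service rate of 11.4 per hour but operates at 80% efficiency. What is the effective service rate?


Effective rate = mu * efficiency = 11.4 * 0.8 = 9.12 per hour

9.12 per hour


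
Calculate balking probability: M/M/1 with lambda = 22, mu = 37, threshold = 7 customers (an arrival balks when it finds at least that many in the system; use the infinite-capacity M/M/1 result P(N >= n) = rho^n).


P(N >= 7) = rho^7 = (22/37)^7 = 0.0263

0.0263


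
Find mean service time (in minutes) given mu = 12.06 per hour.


Mean service time = 60/mu = 60/12.06 = 4.98 minutes

4.98 minutes


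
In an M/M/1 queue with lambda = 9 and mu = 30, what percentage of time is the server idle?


Idle fraction = (1 - rho) * 100 = (1 - 9/30) * 100 = 70.0%

70.0%


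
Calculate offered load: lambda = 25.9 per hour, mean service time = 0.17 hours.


Offered load a = lambda * E[S] = 25.9 * 0.17 = 4.4 Erlangs

4.4 Erlangs


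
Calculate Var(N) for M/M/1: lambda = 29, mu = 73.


rho = 29/73; Var(N) = rho/(1-rho)^2 = 1.09

1.09


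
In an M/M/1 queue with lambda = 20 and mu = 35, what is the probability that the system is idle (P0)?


P0 = 1 - rho = 1 - 20/35 = 0.4286

0.4286


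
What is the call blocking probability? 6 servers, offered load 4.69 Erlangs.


B(N,A) = (A^N/N!) / sum(A^k/k!, k=0..N) with N=6, A=4.69 = 0.1685

0.1685


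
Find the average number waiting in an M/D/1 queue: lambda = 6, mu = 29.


M/D/1: Lq = rho^2 / (2*(1-rho)) where rho = 6/29; Lq = 0.03

0.03


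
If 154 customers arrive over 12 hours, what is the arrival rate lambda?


lambda = total arrivals / time = 154 / 12 = 12.83 per hour

12.83 per hour


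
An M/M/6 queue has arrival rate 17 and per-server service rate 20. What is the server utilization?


rho = lambda/(c*mu) = 17/(6*20) = 0.1417

0.1417


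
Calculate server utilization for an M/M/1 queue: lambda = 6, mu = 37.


rho = lambda/mu = 6/37 = 0.1622

0.1622


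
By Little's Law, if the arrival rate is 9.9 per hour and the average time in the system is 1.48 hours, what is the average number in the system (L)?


L = lambda * W = 9.9 * 1.48 = 14.65

14.65


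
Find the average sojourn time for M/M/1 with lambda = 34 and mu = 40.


W = 1/(mu - lambda) = 1/(40 - 34) = 0.1667 hours

0.1667 hours


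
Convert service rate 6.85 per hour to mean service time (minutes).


Mean service time = 60/mu = 60/6.85 = 8.76 minutes

8.76 minutes


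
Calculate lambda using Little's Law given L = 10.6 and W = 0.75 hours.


lambda = L / W = 10.6 / 0.75 = 14.13 per hour

14.13 per hour


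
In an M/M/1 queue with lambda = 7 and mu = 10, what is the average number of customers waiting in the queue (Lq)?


rho = 7/10; Lq = rho^2/(1-rho) = 1.63

1.63


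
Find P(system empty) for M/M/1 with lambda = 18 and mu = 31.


P0 = 1 - rho = 1 - 18/31 = 0.4194

0.4194


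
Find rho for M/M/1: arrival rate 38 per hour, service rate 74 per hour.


rho = lambda/mu = 38/74 = 0.5135

0.5135


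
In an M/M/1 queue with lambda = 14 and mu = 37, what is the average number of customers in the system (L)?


rho = 14/37; L = rho/(1-rho) = 0.61

0.61


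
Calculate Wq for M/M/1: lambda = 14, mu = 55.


rho = 14/55; Wq = rho/(mu - lambda) = 0.0062 hours

0.0062 hours


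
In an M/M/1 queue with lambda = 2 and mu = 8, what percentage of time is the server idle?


Idle fraction = (1 - rho) * 100 = (1 - 2/8) * 100 = 75.0%

75.0%


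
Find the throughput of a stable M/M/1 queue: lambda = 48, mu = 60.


For a stable queue (lambda < mu), throughput = lambda = 48 per hour

48 per hour


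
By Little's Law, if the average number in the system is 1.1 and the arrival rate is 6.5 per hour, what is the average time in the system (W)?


W = L / lambda = 1.1 / 6.5 = 0.1692 hours

0.1692 hours


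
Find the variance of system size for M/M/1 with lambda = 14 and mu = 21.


rho = 14/21; Var(N) = rho/(1-rho)^2 = 6.0

6.0


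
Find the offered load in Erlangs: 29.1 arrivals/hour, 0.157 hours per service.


Offered load a = lambda * E[S] = 29.1 * 0.157 = 4.57 Erlangs

4.57 Erlangs


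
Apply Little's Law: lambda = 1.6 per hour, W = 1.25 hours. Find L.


L = lambda * W = 1.6 * 1.25 = 2.0

2.0


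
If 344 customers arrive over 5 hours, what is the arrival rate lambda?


lambda = total arrivals / time = 344 / 5 = 68.8 per hour

68.8 per hour


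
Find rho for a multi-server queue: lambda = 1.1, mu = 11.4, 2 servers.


rho = lambda / (c * mu) = 1.1 / (2 * 11.4) = 0.0482

0.0482


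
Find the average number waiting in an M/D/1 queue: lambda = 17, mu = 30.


M/D/1: Lq = rho^2 / (2*(1-rho)) where rho = 17/30; Lq = 0.37

0.37


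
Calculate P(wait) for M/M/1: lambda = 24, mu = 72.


P(wait) = rho = lambda/mu = 24/72 = 0.3333

0.3333


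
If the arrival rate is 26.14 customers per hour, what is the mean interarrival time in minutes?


Mean interarrival time = 60/lambda = 60/26.14 = 2.3 minutes

2.3 minutes


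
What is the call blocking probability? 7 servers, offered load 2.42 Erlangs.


B(N,A) = (A^N/N!) / sum(A^k/k!, k=0..N) with N=7, A=2.42 = 0.0086

0.0086


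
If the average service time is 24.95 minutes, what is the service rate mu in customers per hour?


mu = 60 / avg_service_time = 60 / 24.95 = 2.4 per hour

2.4 per hour


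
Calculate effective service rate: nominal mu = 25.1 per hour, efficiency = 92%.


Effective rate = mu * efficiency = 25.1 * 0.92 = 23.09 per hour

23.09 per hour


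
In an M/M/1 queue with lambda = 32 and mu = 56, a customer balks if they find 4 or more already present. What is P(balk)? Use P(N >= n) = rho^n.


P(N >= 4) = rho^4 = (32/56)^4 = 0.1066

0.1066


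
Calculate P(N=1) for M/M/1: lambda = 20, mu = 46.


rho = 20/46; P(n) = (1-rho)*rho^n = (1-20/46)*(20/46)^1 = 0.2457

0.2457


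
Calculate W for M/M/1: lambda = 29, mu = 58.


W = 1/(mu - lambda) = 1/(58 - 29) = 0.0345 hours

0.0345 hours


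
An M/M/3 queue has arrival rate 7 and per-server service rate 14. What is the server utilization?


rho = lambda/(c*mu) = 7/(3*14) = 0.1667

0.1667


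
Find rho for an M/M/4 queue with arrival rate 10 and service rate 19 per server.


rho = lambda/(c*mu) = 10/(4*19) = 0.1316

0.1316


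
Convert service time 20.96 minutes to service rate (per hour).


mu = 60 / avg_service_time = 60 / 20.96 = 2.86 per hour

2.86 per hour


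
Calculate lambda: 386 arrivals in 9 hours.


lambda = total arrivals / time = 386 / 9 = 42.89 per hour

42.89 per hour


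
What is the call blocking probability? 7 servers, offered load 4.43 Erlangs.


B(N,A) = (A^N/N!) / sum(A^k/k!, k=0..N) with N=7, A=4.43 = 0.0861

0.0861


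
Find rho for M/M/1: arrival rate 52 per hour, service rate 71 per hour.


rho = lambda/mu = 52/71 = 0.7324

0.7324


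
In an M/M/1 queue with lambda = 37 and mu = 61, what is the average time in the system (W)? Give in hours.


W = 1/(mu - lambda) = 1/(61 - 37) = 0.0417 hours

0.0417 hours


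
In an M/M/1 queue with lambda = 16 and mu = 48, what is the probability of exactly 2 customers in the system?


rho = 16/48; P(n) = (1-rho)*rho^n = (1-16/48)*(16/48)^2 = 0.0741

0.0741


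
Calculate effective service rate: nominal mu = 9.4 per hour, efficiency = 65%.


Effective rate = mu * efficiency = 9.4 * 0.65 = 6.11 per hour

6.11 per hour


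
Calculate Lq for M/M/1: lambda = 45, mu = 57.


rho = 45/57; Lq = rho^2/(1-rho) = 2.96

2.96


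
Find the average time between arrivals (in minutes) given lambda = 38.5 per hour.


Mean interarrival time = 60/lambda = 60/38.5 = 1.56 minutes

1.56 minutes


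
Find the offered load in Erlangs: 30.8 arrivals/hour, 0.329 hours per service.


Offered load a = lambda * E[S] = 30.8 * 0.329 = 10.13 Erlangs

10.13 Erlangs


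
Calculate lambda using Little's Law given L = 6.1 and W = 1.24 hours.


lambda = L / W = 6.1 / 1.24 = 4.92 per hour

4.92 per hour


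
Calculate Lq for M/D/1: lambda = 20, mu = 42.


M/D/1: Lq = rho^2 / (2*(1-rho)) where rho = 20/42; Lq = 0.22

0.22


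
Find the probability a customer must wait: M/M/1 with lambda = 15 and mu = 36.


P(wait) = rho = lambda/mu = 15/36 = 0.4167

0.4167


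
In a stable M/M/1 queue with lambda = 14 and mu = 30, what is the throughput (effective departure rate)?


For a stable queue (lambda < mu), throughput = lambda = 14 per hour

14 per hour


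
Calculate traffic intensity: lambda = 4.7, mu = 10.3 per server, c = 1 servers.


rho = lambda / (c * mu) = 4.7 / (1 * 10.3) = 0.4563

0.4563


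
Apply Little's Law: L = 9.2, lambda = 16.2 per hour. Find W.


W = L / lambda = 9.2 / 16.2 = 0.5679 hours

0.5679 hours


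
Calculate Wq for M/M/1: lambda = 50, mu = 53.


rho = 50/53; Wq = rho/(mu - lambda) = 0.3145 hours

0.3145 hours


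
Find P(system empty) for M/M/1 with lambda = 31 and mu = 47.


P0 = 1 - rho = 1 - 31/47 = 0.3404

0.3404


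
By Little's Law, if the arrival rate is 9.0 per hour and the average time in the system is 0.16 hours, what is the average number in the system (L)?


L = lambda * W = 9.0 * 0.16 = 1.44

1.44


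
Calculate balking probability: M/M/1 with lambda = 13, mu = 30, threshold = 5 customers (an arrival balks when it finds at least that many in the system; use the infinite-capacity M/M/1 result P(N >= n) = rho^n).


P(N >= 5) = rho^5 = (13/30)^5 = 0.0153

0.0153


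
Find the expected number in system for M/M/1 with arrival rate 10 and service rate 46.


rho = 10/46; L = rho/(1-rho) = 0.28

0.28


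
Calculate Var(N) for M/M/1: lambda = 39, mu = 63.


rho = 39/63; Var(N) = rho/(1-rho)^2 = 4.27

4.27


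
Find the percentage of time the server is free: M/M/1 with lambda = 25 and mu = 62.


Idle fraction = (1 - rho) * 100 = (1 - 25/62) * 100 = 59.7%

59.7%


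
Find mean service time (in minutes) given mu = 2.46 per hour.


Mean service time = 60/mu = 60/2.46 = 24.39 minutes

24.39 minutes


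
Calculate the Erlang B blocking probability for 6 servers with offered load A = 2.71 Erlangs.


B(N,A) = (A^N/N!) / sum(A^k/k!, k=0..N) with N=6, A=2.71 = 0.0374

0.0374


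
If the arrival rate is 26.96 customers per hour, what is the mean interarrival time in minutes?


Mean interarrival time = 60/lambda = 60/26.96 = 2.23 minutes

2.23 minutes


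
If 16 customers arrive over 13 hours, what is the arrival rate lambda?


lambda = total arrivals / time = 16 / 13 = 1.23 per hour

1.23 per hour


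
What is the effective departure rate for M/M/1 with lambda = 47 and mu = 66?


For a stable queue (lambda < mu), throughput = lambda = 47 per hour

47 per hour


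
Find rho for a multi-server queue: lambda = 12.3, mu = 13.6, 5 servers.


rho = lambda / (c * mu) = 12.3 / (5 * 13.6) = 0.1809

0.1809


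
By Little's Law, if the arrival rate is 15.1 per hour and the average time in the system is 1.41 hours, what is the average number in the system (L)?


L = lambda * W = 15.1 * 1.41 = 21.29

21.29


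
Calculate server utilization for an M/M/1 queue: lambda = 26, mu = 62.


rho = lambda/mu = 26/62 = 0.4194

0.4194


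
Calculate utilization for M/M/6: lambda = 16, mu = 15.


rho = lambda/(c*mu) = 16/(6*15) = 0.1778

0.1778


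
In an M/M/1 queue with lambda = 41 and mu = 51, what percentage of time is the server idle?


Idle fraction = (1 - rho) * 100 = (1 - 41/51) * 100 = 19.6%

19.6%


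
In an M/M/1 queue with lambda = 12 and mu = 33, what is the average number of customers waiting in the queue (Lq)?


rho = 12/33; Lq = rho^2/(1-rho) = 0.21

0.21


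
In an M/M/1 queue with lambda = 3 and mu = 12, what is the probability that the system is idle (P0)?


P0 = 1 - rho = 1 - 3/12 = 0.75

0.75


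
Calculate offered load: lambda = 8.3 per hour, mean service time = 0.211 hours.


Offered load a = lambda * E[S] = 8.3 * 0.211 = 1.75 Erlangs

1.75 Erlangs


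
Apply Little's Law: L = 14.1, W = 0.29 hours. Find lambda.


lambda = L / W = 14.1 / 0.29 = 48.62 per hour

48.62 per hour


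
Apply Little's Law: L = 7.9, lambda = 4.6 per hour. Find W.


W = L / lambda = 7.9 / 4.6 = 1.7174 hours

1.7174 hours


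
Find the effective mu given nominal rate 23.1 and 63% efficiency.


Effective rate = mu * efficiency = 23.1 * 0.63 = 14.55 per hour

14.55 per hour


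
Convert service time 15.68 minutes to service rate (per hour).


mu = 60 / avg_service_time = 60 / 15.68 = 3.83 per hour

3.83 per hour


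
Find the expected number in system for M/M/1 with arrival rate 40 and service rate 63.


rho = 40/63; L = rho/(1-rho) = 1.74

1.74


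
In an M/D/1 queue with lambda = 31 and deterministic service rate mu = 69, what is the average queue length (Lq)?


M/D/1: Lq = rho^2 / (2*(1-rho)) where rho = 31/69; Lq = 0.18

0.18


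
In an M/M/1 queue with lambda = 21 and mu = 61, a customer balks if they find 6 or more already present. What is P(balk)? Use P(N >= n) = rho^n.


P(N >= 6) = rho^6 = (21/61)^6 = 0.0017

0.0017


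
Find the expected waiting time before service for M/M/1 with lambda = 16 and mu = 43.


rho = 16/43; Wq = rho/(mu - lambda) = 0.0138 hours

0.0138 hours


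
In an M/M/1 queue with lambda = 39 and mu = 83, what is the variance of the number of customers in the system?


rho = 39/83; Var(N) = rho/(1-rho)^2 = 1.67

1.67


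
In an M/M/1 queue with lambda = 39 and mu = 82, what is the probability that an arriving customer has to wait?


P(wait) = rho = lambda/mu = 39/82 = 0.4756

0.4756


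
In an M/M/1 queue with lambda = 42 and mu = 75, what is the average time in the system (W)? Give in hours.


W = 1/(mu - lambda) = 1/(75 - 42) = 0.0303 hours

0.0303 hours


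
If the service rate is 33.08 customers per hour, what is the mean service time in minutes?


Mean service time = 60/mu = 60/33.08 = 1.81 minutes

1.81 minutes


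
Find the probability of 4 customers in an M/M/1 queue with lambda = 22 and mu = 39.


rho = 22/39; P(n) = (1-rho)*rho^n = (1-22/39)*(22/39)^4 = 0.0441

0.0441


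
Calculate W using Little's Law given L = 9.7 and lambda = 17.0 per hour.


W = L / lambda = 9.7 / 17.0 = 0.5706 hours

0.5706 hours


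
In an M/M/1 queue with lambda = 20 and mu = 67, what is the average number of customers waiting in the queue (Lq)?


rho = 20/67; Lq = rho^2/(1-rho) = 0.13

0.13


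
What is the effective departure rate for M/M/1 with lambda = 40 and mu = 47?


For a stable queue (lambda < mu), throughput = lambda = 40 per hour

40 per hour


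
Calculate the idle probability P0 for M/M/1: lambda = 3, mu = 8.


P0 = 1 - rho = 1 - 3/8 = 0.625

0.625


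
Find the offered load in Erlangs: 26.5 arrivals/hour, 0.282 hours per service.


Offered load a = lambda * E[S] = 26.5 * 0.282 = 7.47 Erlangs

7.47 Erlangs


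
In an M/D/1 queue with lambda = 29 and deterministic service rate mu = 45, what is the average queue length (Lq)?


M/D/1: Lq = rho^2 / (2*(1-rho)) where rho = 29/45; Lq = 0.58

0.58


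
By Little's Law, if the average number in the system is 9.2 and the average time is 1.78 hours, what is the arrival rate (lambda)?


lambda = L / W = 9.2 / 1.78 = 5.17 per hour

5.17 per hour


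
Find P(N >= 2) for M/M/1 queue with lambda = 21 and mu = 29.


P(N >= 2) = rho^2 = (21/29)^2 = 0.5244

0.5244


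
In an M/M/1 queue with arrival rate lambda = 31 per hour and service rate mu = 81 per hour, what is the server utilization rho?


rho = lambda/mu = 31/81 = 0.3827

0.3827


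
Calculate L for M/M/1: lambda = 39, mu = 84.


rho = 39/84; L = rho/(1-rho) = 0.87

0.87


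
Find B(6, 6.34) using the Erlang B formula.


B(N,A) = (A^N/N!) / sum(A^k/k!, k=0..N) with N=6, A=6.34 = 0.2884

0.2884


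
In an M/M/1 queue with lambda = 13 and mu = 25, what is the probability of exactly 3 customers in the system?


rho = 13/25; P(n) = (1-rho)*rho^n = (1-13/25)*(13/25)^3 = 0.0675

0.0675


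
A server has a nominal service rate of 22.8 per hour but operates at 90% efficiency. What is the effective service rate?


Effective rate = mu * efficiency = 22.8 * 0.9 = 20.52 per hour

20.52 per hour


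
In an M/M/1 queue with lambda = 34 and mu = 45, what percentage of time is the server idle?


Idle fraction = (1 - rho) * 100 = (1 - 34/45) * 100 = 24.4%

24.4%


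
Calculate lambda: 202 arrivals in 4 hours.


lambda = total arrivals / time = 202 / 4 = 50.5 per hour

50.5 per hour


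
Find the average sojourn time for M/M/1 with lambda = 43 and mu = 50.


W = 1/(mu - lambda) = 1/(50 - 43) = 0.1429 hours

0.1429 hours


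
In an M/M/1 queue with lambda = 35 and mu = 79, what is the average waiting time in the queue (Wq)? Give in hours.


rho = 35/79; Wq = rho/(mu - lambda) = 0.0101 hours

0.0101 hours


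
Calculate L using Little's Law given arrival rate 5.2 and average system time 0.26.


L = lambda * W = 5.2 * 0.26 = 1.35

1.35


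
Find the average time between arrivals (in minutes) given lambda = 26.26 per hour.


Mean interarrival time = 60/lambda = 60/26.26 = 2.28 minutes

2.28 minutes


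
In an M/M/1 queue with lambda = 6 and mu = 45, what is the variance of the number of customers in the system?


rho = 6/45; Var(N) = rho/(1-rho)^2 = 0.18

0.18


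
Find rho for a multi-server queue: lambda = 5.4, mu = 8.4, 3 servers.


rho = lambda / (c * mu) = 5.4 / (3 * 8.4) = 0.2143

0.2143


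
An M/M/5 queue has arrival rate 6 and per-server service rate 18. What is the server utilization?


rho = lambda/(c*mu) = 6/(5*18) = 0.0667

0.0667


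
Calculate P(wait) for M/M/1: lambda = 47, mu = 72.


P(wait) = rho = lambda/mu = 47/72 = 0.6528

0.6528


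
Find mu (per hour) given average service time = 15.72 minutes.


mu = 60 / avg_service_time = 60 / 15.72 = 3.82 per hour

3.82 per hour


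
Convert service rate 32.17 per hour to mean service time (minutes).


Mean service time = 60/mu = 60/32.17 = 1.87 minutes

1.87 minutes


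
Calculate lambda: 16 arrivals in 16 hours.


lambda = total arrivals / time = 16 / 16 = 1.0 per hour

1.0 per hour


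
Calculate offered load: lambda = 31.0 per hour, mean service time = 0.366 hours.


Offered load a = lambda * E[S] = 31.0 * 0.366 = 11.35 Erlangs

11.35 Erlangs


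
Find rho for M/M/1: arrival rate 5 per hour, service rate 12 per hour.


rho = lambda/mu = 5/12 = 0.4167

0.4167


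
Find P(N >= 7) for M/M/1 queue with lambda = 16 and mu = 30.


P(N >= 7) = rho^7 = (16/30)^7 = 0.0123

0.0123


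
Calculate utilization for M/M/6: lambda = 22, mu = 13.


rho = lambda/(c*mu) = 22/(6*13) = 0.2821

0.2821


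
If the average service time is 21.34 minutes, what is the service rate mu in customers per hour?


mu = 60 / avg_service_time = 60 / 21.34 = 2.81 per hour

2.81 per hour


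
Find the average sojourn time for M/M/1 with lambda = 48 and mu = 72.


W = 1/(mu - lambda) = 1/(72 - 48) = 0.0417 hours

0.0417 hours


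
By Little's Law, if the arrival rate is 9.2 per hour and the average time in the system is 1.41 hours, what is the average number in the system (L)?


L = lambda * W = 9.2 * 1.41 = 12.97

12.97


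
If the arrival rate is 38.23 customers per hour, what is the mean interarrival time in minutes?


Mean interarrival time = 60/lambda = 60/38.23 = 1.57 minutes

1.57 minutes


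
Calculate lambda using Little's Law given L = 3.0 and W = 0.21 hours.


lambda = L / W = 3.0 / 0.21 = 14.29 per hour

14.29 per hour


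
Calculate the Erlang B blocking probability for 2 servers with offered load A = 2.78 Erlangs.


B(N,A) = (A^N/N!) / sum(A^k/k!, k=0..N) with N=2, A=2.78 = 0.5055

0.5055


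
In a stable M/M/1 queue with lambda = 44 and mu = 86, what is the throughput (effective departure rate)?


For a stable queue (lambda < mu), throughput = lambda = 44 per hour

44 per hour


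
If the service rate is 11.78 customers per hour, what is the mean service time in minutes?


Mean service time = 60/mu = 60/11.78 = 5.09 minutes

5.09 minutes


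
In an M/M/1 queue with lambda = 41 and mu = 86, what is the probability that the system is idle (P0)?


P0 = 1 - rho = 1 - 41/86 = 0.5233

0.5233


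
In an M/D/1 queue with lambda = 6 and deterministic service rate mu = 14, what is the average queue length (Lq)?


M/D/1: Lq = rho^2 / (2*(1-rho)) where rho = 6/14; Lq = 0.16

0.16


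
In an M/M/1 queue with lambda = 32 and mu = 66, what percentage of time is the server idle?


Idle fraction = (1 - rho) * 100 = (1 - 32/66) * 100 = 51.5%

51.5%


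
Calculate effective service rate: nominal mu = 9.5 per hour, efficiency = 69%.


Effective rate = mu * efficiency = 9.5 * 0.69 = 6.56 per hour

6.56 per hour


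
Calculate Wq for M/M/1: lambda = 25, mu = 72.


rho = 25/72; Wq = rho/(mu - lambda) = 0.0074 hours

0.0074 hours


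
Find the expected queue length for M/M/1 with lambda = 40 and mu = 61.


rho = 40/61; Lq = rho^2/(1-rho) = 1.25

1.25


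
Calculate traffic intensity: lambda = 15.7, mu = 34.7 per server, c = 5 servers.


rho = lambda / (c * mu) = 15.7 / (5 * 34.7) = 0.0905

0.0905


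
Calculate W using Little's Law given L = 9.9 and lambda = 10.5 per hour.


W = L / lambda = 9.9 / 10.5 = 0.9429 hours

0.9429 hours


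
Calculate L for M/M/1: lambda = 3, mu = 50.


rho = 3/50; L = rho/(1-rho) = 0.06

0.06


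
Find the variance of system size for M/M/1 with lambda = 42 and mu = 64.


rho = 42/64; Var(N) = rho/(1-rho)^2 = 5.55

5.55


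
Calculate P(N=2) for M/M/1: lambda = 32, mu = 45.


rho = 32/45; P(n) = (1-rho)*rho^n = (1-32/45)*(32/45)^2 = 0.1461

0.1461


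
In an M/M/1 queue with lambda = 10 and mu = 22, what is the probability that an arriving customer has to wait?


P(wait) = rho = lambda/mu = 10/22 = 0.4545

0.4545


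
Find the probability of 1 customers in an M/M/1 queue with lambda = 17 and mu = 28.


rho = 17/28; P(n) = (1-rho)*rho^n = (1-17/28)*(17/28)^1 = 0.2385

0.2385


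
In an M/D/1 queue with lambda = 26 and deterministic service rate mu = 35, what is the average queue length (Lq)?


M/D/1: Lq = rho^2 / (2*(1-rho)) where rho = 26/35; Lq = 1.07

1.07


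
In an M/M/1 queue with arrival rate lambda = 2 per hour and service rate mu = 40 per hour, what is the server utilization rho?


rho = lambda/mu = 2/40 = 0.05

0.05


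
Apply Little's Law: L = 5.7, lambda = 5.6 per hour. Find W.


W = L / lambda = 5.7 / 5.6 = 1.0179 hours

1.0179 hours


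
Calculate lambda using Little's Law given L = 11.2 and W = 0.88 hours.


lambda = L / W = 11.2 / 0.88 = 12.73 per hour

12.73 per hour


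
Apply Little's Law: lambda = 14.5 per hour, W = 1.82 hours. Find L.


L = lambda * W = 14.5 * 1.82 = 26.39

26.39


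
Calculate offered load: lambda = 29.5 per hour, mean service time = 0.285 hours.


Offered load a = lambda * E[S] = 29.5 * 0.285 = 8.41 Erlangs

8.41 Erlangs


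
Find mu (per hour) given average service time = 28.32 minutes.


mu = 60 / avg_service_time = 60 / 28.32 = 2.12 per hour

2.12 per hour


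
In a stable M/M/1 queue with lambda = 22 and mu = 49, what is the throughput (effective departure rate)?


For a stable queue (lambda < mu), throughput = lambda = 22 per hour

22 per hour


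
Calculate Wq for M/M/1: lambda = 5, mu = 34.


rho = 5/34; Wq = rho/(mu - lambda) = 0.0051 hours

0.0051 hours


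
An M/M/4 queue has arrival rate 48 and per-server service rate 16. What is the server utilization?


rho = lambda/(c*mu) = 48/(4*16) = 0.75

0.75


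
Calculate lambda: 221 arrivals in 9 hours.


lambda = total arrivals / time = 221 / 9 = 24.56 per hour

24.56 per hour


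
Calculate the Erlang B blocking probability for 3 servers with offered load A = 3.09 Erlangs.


B(N,A) = (A^N/N!) / sum(A^k/k!, k=0..N) with N=3, A=3.09 = 0.3568

0.3568


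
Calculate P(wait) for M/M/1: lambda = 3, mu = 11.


P(wait) = rho = lambda/mu = 3/11 = 0.2727

0.2727


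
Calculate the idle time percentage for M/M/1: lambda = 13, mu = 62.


Idle fraction = (1 - rho) * 100 = (1 - 13/62) * 100 = 79.0%

79.0%


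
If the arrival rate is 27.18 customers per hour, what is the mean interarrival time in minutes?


Mean interarrival time = 60/lambda = 60/27.18 = 2.21 minutes

2.21 minutes


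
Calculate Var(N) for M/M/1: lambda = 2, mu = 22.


rho = 2/22; Var(N) = rho/(1-rho)^2 = 0.11

0.11


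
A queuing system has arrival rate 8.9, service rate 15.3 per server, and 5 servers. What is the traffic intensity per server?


rho = lambda / (c * mu) = 8.9 / (5 * 15.3) = 0.1163

0.1163


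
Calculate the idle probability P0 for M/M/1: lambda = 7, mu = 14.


P0 = 1 - rho = 1 - 7/14 = 0.5

0.5


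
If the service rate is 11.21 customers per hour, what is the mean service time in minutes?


Mean service time = 60/mu = 60/11.21 = 5.35 minutes

5.35 minutes


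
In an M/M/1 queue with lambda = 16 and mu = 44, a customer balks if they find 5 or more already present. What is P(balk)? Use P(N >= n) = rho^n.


P(N >= 5) = rho^5 = (16/44)^5 = 0.0064

0.0064


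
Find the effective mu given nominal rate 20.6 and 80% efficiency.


Effective rate = mu * efficiency = 20.6 * 0.8 = 16.48 per hour

16.48 per hour


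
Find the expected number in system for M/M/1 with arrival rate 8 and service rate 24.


rho = 8/24; L = rho/(1-rho) = 0.5

0.5


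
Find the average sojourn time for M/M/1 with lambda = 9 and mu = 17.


W = 1/(mu - lambda) = 1/(17 - 9) = 0.125 hours

0.125 hours


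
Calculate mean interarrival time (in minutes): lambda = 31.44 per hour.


Mean interarrival time = 60/lambda = 60/31.44 = 1.91 minutes

1.91 minutes


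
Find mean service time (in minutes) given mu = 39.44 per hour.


Mean service time = 60/mu = 60/39.44 = 1.52 minutes

1.52 minutes


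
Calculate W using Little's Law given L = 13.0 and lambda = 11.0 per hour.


W = L / lambda = 13.0 / 11.0 = 1.1818 hours

1.1818 hours


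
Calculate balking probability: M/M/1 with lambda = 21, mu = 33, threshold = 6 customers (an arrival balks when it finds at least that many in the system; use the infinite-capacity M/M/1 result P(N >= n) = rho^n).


P(N >= 6) = rho^6 = (21/33)^6 = 0.0664

0.0664


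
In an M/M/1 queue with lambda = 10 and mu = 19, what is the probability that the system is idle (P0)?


P0 = 1 - rho = 1 - 10/19 = 0.4737

0.4737


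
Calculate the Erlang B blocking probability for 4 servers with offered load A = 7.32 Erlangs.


B(N,A) = (A^N/N!) / sum(A^k/k!, k=0..N) with N=4, A=7.32 = 0.5435

0.5435


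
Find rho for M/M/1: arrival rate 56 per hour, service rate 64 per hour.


rho = lambda/mu = 56/64 = 0.875

0.875


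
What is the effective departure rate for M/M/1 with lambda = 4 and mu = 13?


For a stable queue (lambda < mu), throughput = lambda = 4 per hour

4 per hour


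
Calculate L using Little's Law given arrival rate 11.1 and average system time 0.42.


L = lambda * W = 11.1 * 0.42 = 4.66

4.66


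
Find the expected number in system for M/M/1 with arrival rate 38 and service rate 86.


rho = 38/86; L = rho/(1-rho) = 0.79

0.79


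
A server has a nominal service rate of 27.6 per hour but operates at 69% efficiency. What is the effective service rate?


Effective rate = mu * efficiency = 27.6 * 0.69 = 19.04 per hour

19.04 per hour


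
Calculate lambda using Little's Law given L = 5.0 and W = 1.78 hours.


lambda = L / W = 5.0 / 1.78 = 2.81 per hour

2.81 per hour


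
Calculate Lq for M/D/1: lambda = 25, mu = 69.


M/D/1: Lq = rho^2 / (2*(1-rho)) where rho = 25/69; Lq = 0.1

0.1


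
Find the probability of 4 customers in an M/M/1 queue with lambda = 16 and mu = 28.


rho = 16/28; P(n) = (1-rho)*rho^n = (1-16/28)*(16/28)^4 = 0.0457

0.0457


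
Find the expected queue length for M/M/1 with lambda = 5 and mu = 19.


rho = 5/19; Lq = rho^2/(1-rho) = 0.09

0.09


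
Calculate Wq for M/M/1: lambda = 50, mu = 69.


rho = 50/69; Wq = rho/(mu - lambda) = 0.0381 hours

0.0381 hours


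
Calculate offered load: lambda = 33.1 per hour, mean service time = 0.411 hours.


Offered load a = lambda * E[S] = 33.1 * 0.411 = 13.6 Erlangs

13.6 Erlangs


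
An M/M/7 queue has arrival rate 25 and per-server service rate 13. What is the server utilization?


rho = lambda/(c*mu) = 25/(7*13) = 0.2747

0.2747


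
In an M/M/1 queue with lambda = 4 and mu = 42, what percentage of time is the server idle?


Idle fraction = (1 - rho) * 100 = (1 - 4/42) * 100 = 90.5%

90.5%


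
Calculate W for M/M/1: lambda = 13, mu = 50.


W = 1/(mu - lambda) = 1/(50 - 13) = 0.027 hours

0.027 hours


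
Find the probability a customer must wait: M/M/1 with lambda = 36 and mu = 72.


P(wait) = rho = lambda/mu = 36/72 = 0.5

0.5


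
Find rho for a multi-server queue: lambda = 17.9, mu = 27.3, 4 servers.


rho = lambda / (c * mu) = 17.9 / (4 * 27.3) = 0.1639

0.1639


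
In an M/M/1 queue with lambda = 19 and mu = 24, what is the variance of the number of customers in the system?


rho = 19/24; Var(N) = rho/(1-rho)^2 = 18.24

18.24


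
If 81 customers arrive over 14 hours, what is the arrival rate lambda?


lambda = total arrivals / time = 81 / 14 = 5.79 per hour

5.79 per hour
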